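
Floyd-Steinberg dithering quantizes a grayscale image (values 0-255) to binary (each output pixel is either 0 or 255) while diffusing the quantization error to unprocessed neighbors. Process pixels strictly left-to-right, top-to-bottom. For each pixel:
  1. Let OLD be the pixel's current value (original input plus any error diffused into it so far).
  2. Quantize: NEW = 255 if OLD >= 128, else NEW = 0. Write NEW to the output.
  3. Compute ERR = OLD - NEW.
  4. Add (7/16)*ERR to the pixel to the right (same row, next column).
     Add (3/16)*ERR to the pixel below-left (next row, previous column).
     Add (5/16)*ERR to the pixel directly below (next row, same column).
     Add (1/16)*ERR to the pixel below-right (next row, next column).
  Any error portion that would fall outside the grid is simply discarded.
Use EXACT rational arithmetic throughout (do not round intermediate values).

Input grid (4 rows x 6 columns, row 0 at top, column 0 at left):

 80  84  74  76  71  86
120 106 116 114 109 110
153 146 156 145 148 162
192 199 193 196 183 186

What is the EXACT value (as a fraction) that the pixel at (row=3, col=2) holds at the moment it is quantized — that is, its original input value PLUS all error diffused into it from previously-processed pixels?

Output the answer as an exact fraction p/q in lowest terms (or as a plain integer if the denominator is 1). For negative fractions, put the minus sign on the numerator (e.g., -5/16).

(0,0): OLD=80 → NEW=0, ERR=80
(0,1): OLD=119 → NEW=0, ERR=119
(0,2): OLD=2017/16 → NEW=0, ERR=2017/16
(0,3): OLD=33575/256 → NEW=255, ERR=-31705/256
(0,4): OLD=68881/4096 → NEW=0, ERR=68881/4096
(0,5): OLD=6118263/65536 → NEW=0, ERR=6118263/65536
(1,0): OLD=2677/16 → NEW=255, ERR=-1403/16
(1,1): OLD=17083/128 → NEW=255, ERR=-15557/128
(1,2): OLD=354047/4096 → NEW=0, ERR=354047/4096
(1,3): OLD=2034007/16384 → NEW=0, ERR=2034007/16384
(1,4): OLD=186995769/1048576 → NEW=255, ERR=-80391111/1048576
(1,5): OLD=1789850559/16777216 → NEW=0, ERR=1789850559/16777216
(2,0): OLD=210553/2048 → NEW=0, ERR=210553/2048
(2,1): OLD=10729851/65536 → NEW=255, ERR=-5981829/65536
(2,2): OLD=166471713/1048576 → NEW=255, ERR=-100915167/1048576
(2,3): OLD=1113317545/8388608 → NEW=255, ERR=-1025777495/8388608
(2,4): OLD=26388648523/268435456 → NEW=0, ERR=26388648523/268435456
(2,5): OLD=1003113161917/4294967296 → NEW=255, ERR=-92103498563/4294967296
(3,0): OLD=217069585/1048576 → NEW=255, ERR=-50317295/1048576
(3,1): OLD=1156478117/8388608 → NEW=255, ERR=-982616923/8388608
(3,2): OLD=5573044883/67108864 → NEW=0, ERR=5573044883/67108864
Target (3,2): original=193, with diffused error = 5573044883/67108864

Answer: 5573044883/67108864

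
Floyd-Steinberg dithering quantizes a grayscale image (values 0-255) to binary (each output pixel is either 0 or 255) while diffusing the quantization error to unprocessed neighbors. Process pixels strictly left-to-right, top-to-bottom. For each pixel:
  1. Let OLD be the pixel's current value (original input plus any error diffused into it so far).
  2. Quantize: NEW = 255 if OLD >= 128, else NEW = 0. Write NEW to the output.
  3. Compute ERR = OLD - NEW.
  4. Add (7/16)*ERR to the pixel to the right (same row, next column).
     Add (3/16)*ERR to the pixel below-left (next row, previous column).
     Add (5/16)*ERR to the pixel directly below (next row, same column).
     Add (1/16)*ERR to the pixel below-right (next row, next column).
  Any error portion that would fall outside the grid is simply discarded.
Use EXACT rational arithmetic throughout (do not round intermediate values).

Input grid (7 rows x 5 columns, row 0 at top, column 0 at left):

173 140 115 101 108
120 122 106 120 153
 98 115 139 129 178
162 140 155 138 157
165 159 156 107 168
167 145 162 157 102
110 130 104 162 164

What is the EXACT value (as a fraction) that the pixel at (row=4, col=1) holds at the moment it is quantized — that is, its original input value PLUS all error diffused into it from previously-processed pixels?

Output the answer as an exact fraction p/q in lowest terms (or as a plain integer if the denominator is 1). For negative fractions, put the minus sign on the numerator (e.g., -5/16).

Answer: 4692209754777/34359738368

Derivation:
(0,0): OLD=173 → NEW=255, ERR=-82
(0,1): OLD=833/8 → NEW=0, ERR=833/8
(0,2): OLD=20551/128 → NEW=255, ERR=-12089/128
(0,3): OLD=122225/2048 → NEW=0, ERR=122225/2048
(0,4): OLD=4394519/32768 → NEW=255, ERR=-3961321/32768
(1,0): OLD=14579/128 → NEW=0, ERR=14579/128
(1,1): OLD=185893/1024 → NEW=255, ERR=-75227/1024
(1,2): OLD=2033033/32768 → NEW=0, ERR=2033033/32768
(1,3): OLD=17986261/131072 → NEW=255, ERR=-15437099/131072
(1,4): OLD=141400543/2097152 → NEW=0, ERR=141400543/2097152
(2,0): OLD=1963111/16384 → NEW=0, ERR=1963111/16384
(2,1): OLD=85571677/524288 → NEW=255, ERR=-48121763/524288
(2,2): OLD=768045399/8388608 → NEW=0, ERR=768045399/8388608
(2,3): OLD=19967795989/134217728 → NEW=255, ERR=-14257724651/134217728
(2,4): OLD=311888601171/2147483648 → NEW=255, ERR=-235719729069/2147483648
(3,0): OLD=1528686967/8388608 → NEW=255, ERR=-610408073/8388608
(3,1): OLD=6988566699/67108864 → NEW=0, ERR=6988566699/67108864
(3,2): OLD=437051185865/2147483648 → NEW=255, ERR=-110557144375/2147483648
(3,3): OLD=289573293377/4294967296 → NEW=0, ERR=289573293377/4294967296
(3,4): OLD=10002526421669/68719476736 → NEW=255, ERR=-7520940146011/68719476736
(4,0): OLD=173716778137/1073741824 → NEW=255, ERR=-100087386983/1073741824
(4,1): OLD=4692209754777/34359738368 → NEW=255, ERR=-4069523529063/34359738368
Target (4,1): original=159, with diffused error = 4692209754777/34359738368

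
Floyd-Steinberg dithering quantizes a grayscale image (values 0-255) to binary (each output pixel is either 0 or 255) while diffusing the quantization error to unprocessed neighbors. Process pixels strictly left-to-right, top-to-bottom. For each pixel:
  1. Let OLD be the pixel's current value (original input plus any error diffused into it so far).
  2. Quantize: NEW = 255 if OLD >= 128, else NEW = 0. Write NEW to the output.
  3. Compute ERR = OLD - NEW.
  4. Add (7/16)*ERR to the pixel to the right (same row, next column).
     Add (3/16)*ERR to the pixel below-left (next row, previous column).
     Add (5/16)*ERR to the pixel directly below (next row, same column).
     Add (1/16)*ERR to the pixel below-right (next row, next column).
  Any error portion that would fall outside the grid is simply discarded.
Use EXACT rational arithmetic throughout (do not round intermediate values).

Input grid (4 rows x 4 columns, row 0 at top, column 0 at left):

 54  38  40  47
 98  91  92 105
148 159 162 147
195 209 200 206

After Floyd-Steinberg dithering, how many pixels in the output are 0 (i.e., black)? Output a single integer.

(0,0): OLD=54 → NEW=0, ERR=54
(0,1): OLD=493/8 → NEW=0, ERR=493/8
(0,2): OLD=8571/128 → NEW=0, ERR=8571/128
(0,3): OLD=156253/2048 → NEW=0, ERR=156253/2048
(1,0): OLD=16183/128 → NEW=0, ERR=16183/128
(1,1): OLD=185857/1024 → NEW=255, ERR=-75263/1024
(1,2): OLD=3241621/32768 → NEW=0, ERR=3241621/32768
(1,3): OLD=92436003/524288 → NEW=255, ERR=-41257437/524288
(2,0): OLD=2846363/16384 → NEW=255, ERR=-1331557/16384
(2,1): OLD=66545625/524288 → NEW=0, ERR=66545625/524288
(2,2): OLD=240224573/1048576 → NEW=255, ERR=-27162307/1048576
(2,3): OLD=1967272105/16777216 → NEW=0, ERR=1967272105/16777216
(3,0): OLD=1622366315/8388608 → NEW=255, ERR=-516728725/8388608
(3,1): OLD=28424401525/134217728 → NEW=255, ERR=-5801119115/134217728
(3,2): OLD=435755229835/2147483648 → NEW=255, ERR=-111853100405/2147483648
(3,3): OLD=7498560143437/34359738368 → NEW=255, ERR=-1263173140403/34359738368
Output grid:
  Row 0: ....  (4 black, running=4)
  Row 1: .#.#  (2 black, running=6)
  Row 2: #.#.  (2 black, running=8)
  Row 3: ####  (0 black, running=8)

Answer: 8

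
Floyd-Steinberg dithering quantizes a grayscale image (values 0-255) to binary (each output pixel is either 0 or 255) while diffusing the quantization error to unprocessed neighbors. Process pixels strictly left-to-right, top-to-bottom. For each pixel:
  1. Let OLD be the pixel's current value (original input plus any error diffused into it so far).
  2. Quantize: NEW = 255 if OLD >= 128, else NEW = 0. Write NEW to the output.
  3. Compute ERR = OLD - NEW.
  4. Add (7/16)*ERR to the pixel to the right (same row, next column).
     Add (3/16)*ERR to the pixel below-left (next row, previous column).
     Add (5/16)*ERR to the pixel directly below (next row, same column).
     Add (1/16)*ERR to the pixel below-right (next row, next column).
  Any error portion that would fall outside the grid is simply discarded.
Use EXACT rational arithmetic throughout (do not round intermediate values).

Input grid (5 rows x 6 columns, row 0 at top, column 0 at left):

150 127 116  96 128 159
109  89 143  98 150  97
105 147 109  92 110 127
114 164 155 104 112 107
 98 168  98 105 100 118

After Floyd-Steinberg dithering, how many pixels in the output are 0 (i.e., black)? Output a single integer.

Answer: 16

Derivation:
(0,0): OLD=150 → NEW=255, ERR=-105
(0,1): OLD=1297/16 → NEW=0, ERR=1297/16
(0,2): OLD=38775/256 → NEW=255, ERR=-26505/256
(0,3): OLD=207681/4096 → NEW=0, ERR=207681/4096
(0,4): OLD=9842375/65536 → NEW=255, ERR=-6869305/65536
(0,5): OLD=118638449/1048576 → NEW=0, ERR=118638449/1048576
(1,0): OLD=23395/256 → NEW=0, ERR=23395/256
(1,1): OLD=262837/2048 → NEW=255, ERR=-259403/2048
(1,2): OLD=4574681/65536 → NEW=0, ERR=4574681/65536
(1,3): OLD=31001125/262144 → NEW=0, ERR=31001125/262144
(1,4): OLD=3244151183/16777216 → NEW=255, ERR=-1034038897/16777216
(1,5): OLD=26532500793/268435456 → NEW=0, ERR=26532500793/268435456
(2,0): OLD=3598231/32768 → NEW=0, ERR=3598231/32768
(2,1): OLD=182724589/1048576 → NEW=255, ERR=-84662291/1048576
(2,2): OLD=1841254151/16777216 → NEW=0, ERR=1841254151/16777216
(2,3): OLD=22787101327/134217728 → NEW=255, ERR=-11438419313/134217728
(2,4): OLD=340928074797/4294967296 → NEW=0, ERR=340928074797/4294967296
(2,5): OLD=12971756174859/68719476736 → NEW=255, ERR=-4551710392821/68719476736
(3,0): OLD=2234332711/16777216 → NEW=255, ERR=-2043857369/16777216
(3,1): OLD=15154743323/134217728 → NEW=0, ERR=15154743323/134217728
(3,2): OLD=233720651777/1073741824 → NEW=255, ERR=-40083513343/1073741824
(3,3): OLD=5688485403907/68719476736 → NEW=0, ERR=5688485403907/68719476736
(3,4): OLD=85363672127651/549755813888 → NEW=255, ERR=-54824060413789/549755813888
(3,5): OLD=418983908340909/8796093022208 → NEW=0, ERR=418983908340909/8796093022208
(4,0): OLD=174163332713/2147483648 → NEW=0, ERR=174163332713/2147483648
(4,1): OLD=7701844017365/34359738368 → NEW=255, ERR=-1059889266475/34359738368
(4,2): OLD=104911650314735/1099511627776 → NEW=0, ERR=104911650314735/1099511627776
(4,3): OLD=2666650039033419/17592186044416 → NEW=255, ERR=-1819357402292661/17592186044416
(4,4): OLD=10610301902256379/281474976710656 → NEW=0, ERR=10610301902256379/281474976710656
(4,5): OLD=644664375748198653/4503599627370496 → NEW=255, ERR=-503753529231277827/4503599627370496
Output grid:
  Row 0: #.#.#.  (3 black, running=3)
  Row 1: .#..#.  (4 black, running=7)
  Row 2: .#.#.#  (3 black, running=10)
  Row 3: #.#.#.  (3 black, running=13)
  Row 4: .#.#.#  (3 black, running=16)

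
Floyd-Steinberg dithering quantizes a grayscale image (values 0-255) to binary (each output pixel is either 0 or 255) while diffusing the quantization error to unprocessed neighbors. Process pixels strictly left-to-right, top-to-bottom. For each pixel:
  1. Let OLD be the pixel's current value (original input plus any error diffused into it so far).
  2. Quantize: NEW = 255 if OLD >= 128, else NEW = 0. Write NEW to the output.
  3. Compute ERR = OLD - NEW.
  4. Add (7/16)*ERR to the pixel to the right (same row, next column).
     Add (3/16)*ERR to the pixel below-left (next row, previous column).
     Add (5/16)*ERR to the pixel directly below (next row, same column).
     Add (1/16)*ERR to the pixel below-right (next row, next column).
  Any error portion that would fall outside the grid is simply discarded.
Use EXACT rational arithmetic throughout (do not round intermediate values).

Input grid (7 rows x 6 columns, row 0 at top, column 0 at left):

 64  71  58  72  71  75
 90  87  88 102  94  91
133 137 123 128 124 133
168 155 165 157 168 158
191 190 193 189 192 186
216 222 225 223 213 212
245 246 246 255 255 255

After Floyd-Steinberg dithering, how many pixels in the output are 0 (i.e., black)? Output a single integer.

Answer: 15

Derivation:
(0,0): OLD=64 → NEW=0, ERR=64
(0,1): OLD=99 → NEW=0, ERR=99
(0,2): OLD=1621/16 → NEW=0, ERR=1621/16
(0,3): OLD=29779/256 → NEW=0, ERR=29779/256
(0,4): OLD=499269/4096 → NEW=0, ERR=499269/4096
(0,5): OLD=8410083/65536 → NEW=255, ERR=-8301597/65536
(1,0): OLD=2057/16 → NEW=255, ERR=-2023/16
(1,1): OLD=10959/128 → NEW=0, ERR=10959/128
(1,2): OLD=758235/4096 → NEW=255, ERR=-286245/4096
(1,3): OLD=2244015/16384 → NEW=255, ERR=-1933905/16384
(1,4): OLD=67076957/1048576 → NEW=0, ERR=67076957/1048576
(1,5): OLD=1459950459/16777216 → NEW=0, ERR=1459950459/16777216
(2,0): OLD=224341/2048 → NEW=0, ERR=224341/2048
(2,1): OLD=12496023/65536 → NEW=255, ERR=-4215657/65536
(2,2): OLD=58969797/1048576 → NEW=0, ERR=58969797/1048576
(2,3): OLD=1034687389/8388608 → NEW=0, ERR=1034687389/8388608
(2,4): OLD=55537309207/268435456 → NEW=255, ERR=-12913732073/268435456
(2,5): OLD=614802263569/4294967296 → NEW=255, ERR=-480414396911/4294967296
(3,0): OLD=199408357/1048576 → NEW=255, ERR=-67978523/1048576
(3,1): OLD=1039569121/8388608 → NEW=0, ERR=1039569121/8388608
(3,2): OLD=17173079459/67108864 → NEW=255, ERR=60319139/67108864
(3,3): OLD=817903855417/4294967296 → NEW=255, ERR=-277312805063/4294967296
(3,4): OLD=3829550321401/34359738368 → NEW=0, ERR=3829550321401/34359738368
(3,5): OLD=92798737262327/549755813888 → NEW=255, ERR=-47388995279113/549755813888
(4,0): OLD=26035152491/134217728 → NEW=255, ERR=-8190368149/134217728
(4,1): OLD=425515509647/2147483648 → NEW=255, ERR=-122092820593/2147483648
(4,2): OLD=11273182620989/68719476736 → NEW=255, ERR=-6250283946691/68719476736
(4,3): OLD=164909754344529/1099511627776 → NEW=255, ERR=-115465710738351/1099511627776
(4,4): OLD=2826841747012769/17592186044416 → NEW=255, ERR=-1659165694313311/17592186044416
(4,5): OLD=35118676327888071/281474976710656 → NEW=0, ERR=35118676327888071/281474976710656
(5,0): OLD=6400195573789/34359738368 → NEW=255, ERR=-2361537710051/34359738368
(5,1): OLD=168550881798317/1099511627776 → NEW=255, ERR=-111824583284563/1099511627776
(5,2): OLD=1133269202453855/8796093022208 → NEW=255, ERR=-1109734518209185/8796093022208
(5,3): OLD=31417809919186789/281474976710656 → NEW=0, ERR=31417809919186789/281474976710656
(5,4): OLD=140281867694225581/562949953421312 → NEW=255, ERR=-3270370428208979/562949953421312
(5,5): OLD=2184727110068482209/9007199254740992 → NEW=255, ERR=-112108699890470751/9007199254740992
(6,0): OLD=3596765797420071/17592186044416 → NEW=255, ERR=-889241643906009/17592186044416
(6,1): OLD=46204671683913051/281474976710656 → NEW=255, ERR=-25571447377304229/281474976710656
(6,2): OLD=204238547553813763/1125899906842624 → NEW=255, ERR=-82865928691055357/1125899906842624
(6,3): OLD=4480298076564224647/18014398509481984 → NEW=255, ERR=-113373543353681273/18014398509481984
(6,4): OLD=73519959482182419159/288230376151711744 → NEW=255, ERR=21213563495924439/288230376151711744
(6,5): OLD=1156516608001737069185/4611686018427387904 → NEW=255, ERR=-19463326697246846335/4611686018427387904
Output grid:
  Row 0: .....#  (5 black, running=5)
  Row 1: #.##..  (3 black, running=8)
  Row 2: .#..##  (3 black, running=11)
  Row 3: #.##.#  (2 black, running=13)
  Row 4: #####.  (1 black, running=14)
  Row 5: ###.##  (1 black, running=15)
  Row 6: ######  (0 black, running=15)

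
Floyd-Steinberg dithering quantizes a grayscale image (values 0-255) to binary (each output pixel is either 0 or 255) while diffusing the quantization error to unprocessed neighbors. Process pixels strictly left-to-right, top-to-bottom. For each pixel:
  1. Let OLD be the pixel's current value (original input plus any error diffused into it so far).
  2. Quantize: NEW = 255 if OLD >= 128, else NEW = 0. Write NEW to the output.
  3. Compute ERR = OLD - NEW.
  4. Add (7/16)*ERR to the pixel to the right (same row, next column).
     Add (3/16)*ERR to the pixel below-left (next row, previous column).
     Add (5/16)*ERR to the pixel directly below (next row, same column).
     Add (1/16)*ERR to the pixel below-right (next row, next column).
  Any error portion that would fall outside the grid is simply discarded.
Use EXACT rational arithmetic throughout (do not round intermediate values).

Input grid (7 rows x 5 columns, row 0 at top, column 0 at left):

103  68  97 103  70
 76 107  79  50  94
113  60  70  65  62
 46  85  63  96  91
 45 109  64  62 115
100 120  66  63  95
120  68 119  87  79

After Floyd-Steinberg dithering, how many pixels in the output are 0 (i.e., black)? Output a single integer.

Answer: 23

Derivation:
(0,0): OLD=103 → NEW=0, ERR=103
(0,1): OLD=1809/16 → NEW=0, ERR=1809/16
(0,2): OLD=37495/256 → NEW=255, ERR=-27785/256
(0,3): OLD=227393/4096 → NEW=0, ERR=227393/4096
(0,4): OLD=6179271/65536 → NEW=0, ERR=6179271/65536
(1,0): OLD=33123/256 → NEW=255, ERR=-32157/256
(1,1): OLD=150453/2048 → NEW=0, ERR=150453/2048
(1,2): OLD=6206169/65536 → NEW=0, ERR=6206169/65536
(1,3): OLD=31372069/262144 → NEW=0, ERR=31372069/262144
(1,4): OLD=752007631/4194304 → NEW=255, ERR=-317539889/4194304
(2,0): OLD=2867863/32768 → NEW=0, ERR=2867863/32768
(2,1): OLD=137523437/1048576 → NEW=255, ERR=-129863443/1048576
(2,2): OLD=1215351303/16777216 → NEW=0, ERR=1215351303/16777216
(2,3): OLD=33773126437/268435456 → NEW=0, ERR=33773126437/268435456
(2,4): OLD=433212091587/4294967296 → NEW=0, ERR=433212091587/4294967296
(3,0): OLD=841019687/16777216 → NEW=0, ERR=841019687/16777216
(3,1): OLD=11714737947/134217728 → NEW=0, ERR=11714737947/134217728
(3,2): OLD=599891713049/4294967296 → NEW=255, ERR=-495324947431/4294967296
(3,3): OLD=930301432241/8589934592 → NEW=0, ERR=930301432241/8589934592
(3,4): OLD=24431915753493/137438953472 → NEW=255, ERR=-10615017381867/137438953472
(4,0): OLD=165421765481/2147483648 → NEW=0, ERR=165421765481/2147483648
(4,1): OLD=10410011950057/68719476736 → NEW=255, ERR=-7113454617623/68719476736
(4,2): OLD=9273746262471/1099511627776 → NEW=0, ERR=9273746262471/1099511627776
(4,3): OLD=1369461071518185/17592186044416 → NEW=0, ERR=1369461071518185/17592186044416
(4,4): OLD=37067496031187423/281474976710656 → NEW=255, ERR=-34708623030029857/281474976710656
(5,0): OLD=115078281401691/1099511627776 → NEW=0, ERR=115078281401691/1099511627776
(5,1): OLD=1230025554222801/8796093022208 → NEW=255, ERR=-1012978166440239/8796093022208
(5,2): OLD=7424892666180697/281474976710656 → NEW=0, ERR=7424892666180697/281474976710656
(5,3): OLD=85876530215540983/1125899906842624 → NEW=0, ERR=85876530215540983/1125899906842624
(5,4): OLD=1705976617886142061/18014398509481984 → NEW=0, ERR=1705976617886142061/18014398509481984
(6,0): OLD=18452695359386283/140737488355328 → NEW=255, ERR=-17435364171222357/140737488355328
(6,1): OLD=-48192112328982523/4503599627370496 → NEW=0, ERR=-48192112328982523/4503599627370496
(6,2): OLD=9343373858874091911/72057594037927936 → NEW=255, ERR=-9031312620797531769/72057594037927936
(6,3): OLD=86937964161362042253/1152921504606846976 → NEW=0, ERR=86937964161362042253/1152921504606846976
(6,4): OLD=2699708615616868299547/18446744073709551616 → NEW=255, ERR=-2004211123179067362533/18446744073709551616
Output grid:
  Row 0: ..#..  (4 black, running=4)
  Row 1: #...#  (3 black, running=7)
  Row 2: .#...  (4 black, running=11)
  Row 3: ..#.#  (3 black, running=14)
  Row 4: .#..#  (3 black, running=17)
  Row 5: .#...  (4 black, running=21)
  Row 6: #.#.#  (2 black, running=23)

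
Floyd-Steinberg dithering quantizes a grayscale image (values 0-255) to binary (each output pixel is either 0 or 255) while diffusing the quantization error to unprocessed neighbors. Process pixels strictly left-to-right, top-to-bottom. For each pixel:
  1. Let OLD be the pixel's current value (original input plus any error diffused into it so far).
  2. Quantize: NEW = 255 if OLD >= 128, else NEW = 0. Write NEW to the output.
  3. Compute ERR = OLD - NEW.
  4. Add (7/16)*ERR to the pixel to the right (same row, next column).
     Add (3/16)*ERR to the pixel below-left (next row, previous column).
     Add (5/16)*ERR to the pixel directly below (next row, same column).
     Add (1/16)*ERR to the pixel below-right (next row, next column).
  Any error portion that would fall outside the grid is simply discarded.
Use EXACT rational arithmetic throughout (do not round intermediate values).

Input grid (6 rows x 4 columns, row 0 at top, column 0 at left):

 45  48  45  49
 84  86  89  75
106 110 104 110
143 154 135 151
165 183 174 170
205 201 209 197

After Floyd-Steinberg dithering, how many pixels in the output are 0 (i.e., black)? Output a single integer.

(0,0): OLD=45 → NEW=0, ERR=45
(0,1): OLD=1083/16 → NEW=0, ERR=1083/16
(0,2): OLD=19101/256 → NEW=0, ERR=19101/256
(0,3): OLD=334411/4096 → NEW=0, ERR=334411/4096
(1,0): OLD=28353/256 → NEW=0, ERR=28353/256
(1,1): OLD=353095/2048 → NEW=255, ERR=-169145/2048
(1,2): OLD=6273235/65536 → NEW=0, ERR=6273235/65536
(1,3): OLD=154198581/1048576 → NEW=255, ERR=-113188299/1048576
(2,0): OLD=4100093/32768 → NEW=0, ERR=4100093/32768
(2,1): OLD=171759535/1048576 → NEW=255, ERR=-95627345/1048576
(2,2): OLD=143891339/2097152 → NEW=0, ERR=143891339/2097152
(2,3): OLD=3767087423/33554432 → NEW=0, ERR=3767087423/33554432
(3,0): OLD=2768274733/16777216 → NEW=255, ERR=-1509915347/16777216
(3,1): OLD=28672104947/268435456 → NEW=0, ERR=28672104947/268435456
(3,2): OLD=938545274381/4294967296 → NEW=255, ERR=-156671386099/4294967296
(3,3): OLD=11985566697435/68719476736 → NEW=255, ERR=-5537899870245/68719476736
(4,0): OLD=673892690921/4294967296 → NEW=255, ERR=-421323969559/4294967296
(4,1): OLD=5531806182203/34359738368 → NEW=255, ERR=-3229927101637/34359738368
(4,2): OLD=124288692177883/1099511627776 → NEW=0, ERR=124288692177883/1099511627776
(4,3): OLD=3377552608334957/17592186044416 → NEW=255, ERR=-1108454832991123/17592186044416
(5,0): OLD=86157201759769/549755813888 → NEW=255, ERR=-54030530781671/549755813888
(5,1): OLD=2527820768048847/17592186044416 → NEW=255, ERR=-1958186673277233/17592186044416
(5,2): OLD=1565155363087675/8796093022208 → NEW=255, ERR=-677848357575365/8796093022208
(5,3): OLD=42407038315834635/281474976710656 → NEW=255, ERR=-29369080745382645/281474976710656
Output grid:
  Row 0: ....  (4 black, running=4)
  Row 1: .#.#  (2 black, running=6)
  Row 2: .#..  (3 black, running=9)
  Row 3: #.##  (1 black, running=10)
  Row 4: ##.#  (1 black, running=11)
  Row 5: ####  (0 black, running=11)

Answer: 11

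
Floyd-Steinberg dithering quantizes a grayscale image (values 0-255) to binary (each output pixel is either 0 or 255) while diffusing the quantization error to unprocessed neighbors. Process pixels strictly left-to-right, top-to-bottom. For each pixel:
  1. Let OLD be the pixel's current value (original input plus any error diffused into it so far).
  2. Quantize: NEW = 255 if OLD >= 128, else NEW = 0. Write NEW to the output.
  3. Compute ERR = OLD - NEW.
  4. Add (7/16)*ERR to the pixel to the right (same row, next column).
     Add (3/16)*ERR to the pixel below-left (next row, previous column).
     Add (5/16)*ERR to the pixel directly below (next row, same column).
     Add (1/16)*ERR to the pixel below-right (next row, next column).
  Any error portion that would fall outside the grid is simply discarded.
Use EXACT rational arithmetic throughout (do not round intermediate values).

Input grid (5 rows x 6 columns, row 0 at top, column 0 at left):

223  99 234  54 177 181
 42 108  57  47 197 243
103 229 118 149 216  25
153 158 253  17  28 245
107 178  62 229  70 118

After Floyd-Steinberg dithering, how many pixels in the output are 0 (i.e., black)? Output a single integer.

Answer: 14

Derivation:
(0,0): OLD=223 → NEW=255, ERR=-32
(0,1): OLD=85 → NEW=0, ERR=85
(0,2): OLD=4339/16 → NEW=255, ERR=259/16
(0,3): OLD=15637/256 → NEW=0, ERR=15637/256
(0,4): OLD=834451/4096 → NEW=255, ERR=-210029/4096
(0,5): OLD=10391813/65536 → NEW=255, ERR=-6319867/65536
(1,0): OLD=767/16 → NEW=0, ERR=767/16
(1,1): OLD=20041/128 → NEW=255, ERR=-12599/128
(1,2): OLD=146477/4096 → NEW=0, ERR=146477/4096
(1,3): OLD=1198177/16384 → NEW=0, ERR=1198177/16384
(1,4): OLD=208359579/1048576 → NEW=255, ERR=-59027301/1048576
(1,5): OLD=3104315597/16777216 → NEW=255, ERR=-1173874483/16777216
(2,0): OLD=203827/2048 → NEW=0, ERR=203827/2048
(2,1): OLD=16481265/65536 → NEW=255, ERR=-230415/65536
(2,2): OLD=141764659/1048576 → NEW=255, ERR=-125622221/1048576
(2,3): OLD=932141243/8388608 → NEW=0, ERR=932141243/8388608
(2,4): OLD=64015161617/268435456 → NEW=255, ERR=-4435879663/268435456
(2,5): OLD=-32697922937/4294967296 → NEW=0, ERR=-32697922937/4294967296
(3,0): OLD=192353203/1048576 → NEW=255, ERR=-75033677/1048576
(3,1): OLD=917311975/8388608 → NEW=0, ERR=917311975/8388608
(3,2): OLD=19060155389/67108864 → NEW=255, ERR=1947395069/67108864
(3,3): OLD=231217177279/4294967296 → NEW=0, ERR=231217177279/4294967296
(3,4): OLD=1783478882063/34359738368 → NEW=0, ERR=1783478882063/34359738368
(3,5): OLD=145298817062657/549755813888 → NEW=255, ERR=5111084521217/549755813888
(4,0): OLD=14111885741/134217728 → NEW=0, ERR=14111885741/134217728
(4,1): OLD=556500307289/2147483648 → NEW=255, ERR=8891977049/2147483648
(4,2): OLD=6171576921435/68719476736 → NEW=0, ERR=6171576921435/68719476736
(4,3): OLD=326181581236103/1099511627776 → NEW=255, ERR=45806116153223/1099511627776
(4,4): OLD=1927310561822487/17592186044416 → NEW=0, ERR=1927310561822487/17592186044416
(4,5): OLD=48436135895625793/281474976710656 → NEW=255, ERR=-23339983165591487/281474976710656
Output grid:
  Row 0: #.#.##  (2 black, running=2)
  Row 1: .#..##  (3 black, running=5)
  Row 2: .##.#.  (3 black, running=8)
  Row 3: #.#..#  (3 black, running=11)
  Row 4: .#.#.#  (3 black, running=14)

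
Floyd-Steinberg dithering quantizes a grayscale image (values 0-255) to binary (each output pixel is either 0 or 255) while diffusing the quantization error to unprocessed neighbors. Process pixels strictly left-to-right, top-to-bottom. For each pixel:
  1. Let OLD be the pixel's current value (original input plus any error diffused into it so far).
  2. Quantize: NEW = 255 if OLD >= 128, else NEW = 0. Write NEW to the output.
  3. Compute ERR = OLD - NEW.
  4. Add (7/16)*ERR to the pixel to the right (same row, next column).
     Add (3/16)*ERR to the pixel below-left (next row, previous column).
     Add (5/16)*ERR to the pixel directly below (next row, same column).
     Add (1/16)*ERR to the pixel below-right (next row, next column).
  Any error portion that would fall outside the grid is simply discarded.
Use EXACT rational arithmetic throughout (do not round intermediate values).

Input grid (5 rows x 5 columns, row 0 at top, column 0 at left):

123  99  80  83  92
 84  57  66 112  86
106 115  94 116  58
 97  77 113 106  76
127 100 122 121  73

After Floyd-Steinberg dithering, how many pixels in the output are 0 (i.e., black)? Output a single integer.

(0,0): OLD=123 → NEW=0, ERR=123
(0,1): OLD=2445/16 → NEW=255, ERR=-1635/16
(0,2): OLD=9035/256 → NEW=0, ERR=9035/256
(0,3): OLD=403213/4096 → NEW=0, ERR=403213/4096
(0,4): OLD=8851803/65536 → NEW=255, ERR=-7859877/65536
(1,0): OLD=26439/256 → NEW=0, ERR=26439/256
(1,1): OLD=173169/2048 → NEW=0, ERR=173169/2048
(1,2): OLD=8263621/65536 → NEW=0, ERR=8263621/65536
(1,3): OLD=46569057/262144 → NEW=255, ERR=-20277663/262144
(1,4): OLD=87374595/4194304 → NEW=0, ERR=87374595/4194304
(2,0): OLD=5050475/32768 → NEW=255, ERR=-3305365/32768
(2,1): OLD=133577417/1048576 → NEW=0, ERR=133577417/1048576
(2,2): OLD=3018520475/16777216 → NEW=255, ERR=-1259669605/16777216
(2,3): OLD=18995955617/268435456 → NEW=0, ERR=18995955617/268435456
(2,4): OLD=389275335975/4294967296 → NEW=0, ERR=389275335975/4294967296
(3,0): OLD=1499263803/16777216 → NEW=0, ERR=1499263803/16777216
(3,1): OLD=18189607199/134217728 → NEW=255, ERR=-16035913441/134217728
(3,2): OLD=251238633477/4294967296 → NEW=0, ERR=251238633477/4294967296
(3,3): OLD=1425995250845/8589934592 → NEW=255, ERR=-764438070115/8589934592
(3,4): OLD=9594917912561/137438953472 → NEW=0, ERR=9594917912561/137438953472
(4,0): OLD=284593235093/2147483648 → NEW=255, ERR=-263015095147/2147483648
(4,1): OLD=1761517624981/68719476736 → NEW=0, ERR=1761517624981/68719476736
(4,2): OLD=140013231277147/1099511627776 → NEW=0, ERR=140013231277147/1099511627776
(4,3): OLD=2914101885512341/17592186044416 → NEW=255, ERR=-1571905555813739/17592186044416
(4,4): OLD=14119512705625235/281474976710656 → NEW=0, ERR=14119512705625235/281474976710656
Output grid:
  Row 0: .#..#  (3 black, running=3)
  Row 1: ...#.  (4 black, running=7)
  Row 2: #.#..  (3 black, running=10)
  Row 3: .#.#.  (3 black, running=13)
  Row 4: #..#.  (3 black, running=16)

Answer: 16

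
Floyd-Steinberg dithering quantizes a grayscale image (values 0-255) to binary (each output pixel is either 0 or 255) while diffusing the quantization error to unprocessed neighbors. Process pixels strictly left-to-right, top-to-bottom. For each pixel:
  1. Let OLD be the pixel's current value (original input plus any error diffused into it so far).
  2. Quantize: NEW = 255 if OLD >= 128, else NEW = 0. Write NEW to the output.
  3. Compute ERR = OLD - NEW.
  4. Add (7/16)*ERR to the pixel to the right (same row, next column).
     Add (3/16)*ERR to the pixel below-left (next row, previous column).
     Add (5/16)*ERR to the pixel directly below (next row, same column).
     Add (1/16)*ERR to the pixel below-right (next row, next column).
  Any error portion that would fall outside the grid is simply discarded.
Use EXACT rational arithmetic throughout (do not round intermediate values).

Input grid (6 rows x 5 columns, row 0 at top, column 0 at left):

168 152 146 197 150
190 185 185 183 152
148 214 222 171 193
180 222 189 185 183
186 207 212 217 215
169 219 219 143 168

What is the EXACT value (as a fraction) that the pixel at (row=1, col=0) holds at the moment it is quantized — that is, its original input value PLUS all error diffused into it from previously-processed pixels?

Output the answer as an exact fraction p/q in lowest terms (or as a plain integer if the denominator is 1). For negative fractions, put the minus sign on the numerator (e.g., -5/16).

(0,0): OLD=168 → NEW=255, ERR=-87
(0,1): OLD=1823/16 → NEW=0, ERR=1823/16
(0,2): OLD=50137/256 → NEW=255, ERR=-15143/256
(0,3): OLD=700911/4096 → NEW=255, ERR=-343569/4096
(0,4): OLD=7425417/65536 → NEW=0, ERR=7425417/65536
(1,0): OLD=47149/256 → NEW=255, ERR=-18131/256
Target (1,0): original=190, with diffused error = 47149/256

Answer: 47149/256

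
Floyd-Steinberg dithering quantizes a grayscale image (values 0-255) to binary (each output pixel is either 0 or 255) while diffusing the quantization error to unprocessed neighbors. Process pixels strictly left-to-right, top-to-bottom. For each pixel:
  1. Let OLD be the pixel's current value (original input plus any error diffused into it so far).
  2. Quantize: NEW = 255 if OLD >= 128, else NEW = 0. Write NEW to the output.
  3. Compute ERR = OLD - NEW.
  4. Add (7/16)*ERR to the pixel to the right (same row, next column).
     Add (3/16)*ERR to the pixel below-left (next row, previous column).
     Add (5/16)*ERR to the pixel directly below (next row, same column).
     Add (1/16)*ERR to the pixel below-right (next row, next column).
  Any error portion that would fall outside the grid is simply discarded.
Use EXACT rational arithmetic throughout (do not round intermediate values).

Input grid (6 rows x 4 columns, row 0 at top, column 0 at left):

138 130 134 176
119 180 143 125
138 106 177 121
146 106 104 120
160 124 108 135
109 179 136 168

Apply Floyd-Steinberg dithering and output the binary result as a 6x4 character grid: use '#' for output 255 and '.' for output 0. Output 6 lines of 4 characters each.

(0,0): OLD=138 → NEW=255, ERR=-117
(0,1): OLD=1261/16 → NEW=0, ERR=1261/16
(0,2): OLD=43131/256 → NEW=255, ERR=-22149/256
(0,3): OLD=565853/4096 → NEW=255, ERR=-478627/4096
(1,0): OLD=24887/256 → NEW=0, ERR=24887/256
(1,1): OLD=457985/2048 → NEW=255, ERR=-64255/2048
(1,2): OLD=5587093/65536 → NEW=0, ERR=5587093/65536
(1,3): OLD=126221347/1048576 → NEW=0, ERR=126221347/1048576
(2,0): OLD=5324699/32768 → NEW=255, ERR=-3031141/32768
(2,1): OLD=81564633/1048576 → NEW=0, ERR=81564633/1048576
(2,2): OLD=541656573/2097152 → NEW=255, ERR=6882813/2097152
(2,3): OLD=5549266409/33554432 → NEW=255, ERR=-3007113751/33554432
(3,0): OLD=2209184875/16777216 → NEW=255, ERR=-2069005205/16777216
(3,1): OLD=19109535861/268435456 → NEW=0, ERR=19109535861/268435456
(3,2): OLD=533558166155/4294967296 → NEW=0, ERR=533558166155/4294967296
(3,3): OLD=10070787571789/68719476736 → NEW=255, ERR=-7452678995891/68719476736
(4,0): OLD=579002958543/4294967296 → NEW=255, ERR=-516213701937/4294967296
(4,1): OLD=3753745618285/34359738368 → NEW=0, ERR=3753745618285/34359738368
(4,2): OLD=196518351940941/1099511627776 → NEW=255, ERR=-83857113141939/1099511627776
(4,3): OLD=1328321894866987/17592186044416 → NEW=0, ERR=1328321894866987/17592186044416
(5,0): OLD=50536072491167/549755813888 → NEW=0, ERR=50536072491167/549755813888
(5,1): OLD=4073383568630713/17592186044416 → NEW=255, ERR=-412623872695367/17592186044416
(5,2): OLD=1080954503549669/8796093022208 → NEW=0, ERR=1080954503549669/8796093022208
(5,3): OLD=67721054801149485/281474976710656 → NEW=255, ERR=-4055064260067795/281474976710656
Row 0: #.##
Row 1: .#..
Row 2: #.##
Row 3: #..#
Row 4: #.#.
Row 5: .#.#

Answer: #.##
.#..
#.##
#..#
#.#.
.#.#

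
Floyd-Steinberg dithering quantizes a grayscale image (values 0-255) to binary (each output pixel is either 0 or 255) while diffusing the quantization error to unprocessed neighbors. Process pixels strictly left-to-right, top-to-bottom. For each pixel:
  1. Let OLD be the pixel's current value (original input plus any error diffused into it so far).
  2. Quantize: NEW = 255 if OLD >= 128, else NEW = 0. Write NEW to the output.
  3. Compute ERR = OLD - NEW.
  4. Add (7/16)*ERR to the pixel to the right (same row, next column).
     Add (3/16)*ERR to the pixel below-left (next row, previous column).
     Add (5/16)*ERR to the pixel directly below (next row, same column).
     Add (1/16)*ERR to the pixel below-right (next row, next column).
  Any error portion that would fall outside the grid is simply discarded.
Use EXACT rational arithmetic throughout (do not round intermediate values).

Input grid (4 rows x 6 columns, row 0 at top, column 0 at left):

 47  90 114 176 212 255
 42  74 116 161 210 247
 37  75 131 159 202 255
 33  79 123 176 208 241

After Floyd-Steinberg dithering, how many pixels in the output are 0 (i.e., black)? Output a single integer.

(0,0): OLD=47 → NEW=0, ERR=47
(0,1): OLD=1769/16 → NEW=0, ERR=1769/16
(0,2): OLD=41567/256 → NEW=255, ERR=-23713/256
(0,3): OLD=554905/4096 → NEW=255, ERR=-489575/4096
(0,4): OLD=10466607/65536 → NEW=255, ERR=-6245073/65536
(0,5): OLD=223671369/1048576 → NEW=255, ERR=-43715511/1048576
(1,0): OLD=19819/256 → NEW=0, ERR=19819/256
(1,1): OLD=262125/2048 → NEW=0, ERR=262125/2048
(1,2): OLD=8359025/65536 → NEW=0, ERR=8359025/65536
(1,3): OLD=40840541/262144 → NEW=255, ERR=-26006179/262144
(1,4): OLD=2038958775/16777216 → NEW=0, ERR=2038958775/16777216
(1,5): OLD=75480289489/268435456 → NEW=255, ERR=7029248209/268435456
(2,0): OLD=2791551/32768 → NEW=0, ERR=2791551/32768
(2,1): OLD=189815653/1048576 → NEW=255, ERR=-77571227/1048576
(2,2): OLD=2145672559/16777216 → NEW=0, ERR=2145672559/16777216
(2,3): OLD=28817877431/134217728 → NEW=255, ERR=-5407643209/134217728
(2,4): OLD=949450508197/4294967296 → NEW=255, ERR=-145766152283/4294967296
(2,5): OLD=17587416804819/68719476736 → NEW=255, ERR=63950237139/68719476736
(3,0): OLD=767582607/16777216 → NEW=0, ERR=767582607/16777216
(3,1): OLD=14120036451/134217728 → NEW=0, ERR=14120036451/134217728
(3,2): OLD=211327799769/1073741824 → NEW=255, ERR=-62476365351/1073741824
(3,3): OLD=9592060480523/68719476736 → NEW=255, ERR=-7931406087157/68719476736
(3,4): OLD=79470210586539/549755813888 → NEW=255, ERR=-60717521954901/549755813888
(3,5): OLD=1678735706661157/8796093022208 → NEW=255, ERR=-564268014001883/8796093022208
Output grid:
  Row 0: ..####  (2 black, running=2)
  Row 1: ...#.#  (4 black, running=6)
  Row 2: .#.###  (2 black, running=8)
  Row 3: ..####  (2 black, running=10)

Answer: 10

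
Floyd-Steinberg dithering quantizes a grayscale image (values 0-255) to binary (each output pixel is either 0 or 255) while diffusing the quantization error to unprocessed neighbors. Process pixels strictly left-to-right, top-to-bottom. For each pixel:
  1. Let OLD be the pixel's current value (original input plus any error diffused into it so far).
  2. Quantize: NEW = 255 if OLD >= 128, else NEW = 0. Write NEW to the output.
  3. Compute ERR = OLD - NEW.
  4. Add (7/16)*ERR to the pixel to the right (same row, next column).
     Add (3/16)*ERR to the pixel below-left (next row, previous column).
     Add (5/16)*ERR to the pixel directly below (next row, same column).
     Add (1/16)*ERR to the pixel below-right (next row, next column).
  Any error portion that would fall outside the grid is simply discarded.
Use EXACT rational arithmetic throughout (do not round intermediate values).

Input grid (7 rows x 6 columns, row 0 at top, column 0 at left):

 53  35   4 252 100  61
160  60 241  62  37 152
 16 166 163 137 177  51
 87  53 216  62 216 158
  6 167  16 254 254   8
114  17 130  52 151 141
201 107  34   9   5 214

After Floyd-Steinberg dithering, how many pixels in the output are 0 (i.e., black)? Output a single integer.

Answer: 25

Derivation:
(0,0): OLD=53 → NEW=0, ERR=53
(0,1): OLD=931/16 → NEW=0, ERR=931/16
(0,2): OLD=7541/256 → NEW=0, ERR=7541/256
(0,3): OLD=1084979/4096 → NEW=255, ERR=40499/4096
(0,4): OLD=6837093/65536 → NEW=0, ERR=6837093/65536
(0,5): OLD=111822787/1048576 → NEW=0, ERR=111822787/1048576
(1,0): OLD=47993/256 → NEW=255, ERR=-17287/256
(1,1): OLD=117711/2048 → NEW=0, ERR=117711/2048
(1,2): OLD=18405243/65536 → NEW=255, ERR=1693563/65536
(1,3): OLD=25637087/262144 → NEW=0, ERR=25637087/262144
(1,4): OLD=2231398973/16777216 → NEW=255, ERR=-2046791107/16777216
(1,5): OLD=37170770331/268435456 → NEW=255, ERR=-31280270949/268435456
(2,0): OLD=185941/32768 → NEW=0, ERR=185941/32768
(2,1): OLD=196155767/1048576 → NEW=255, ERR=-71231113/1048576
(2,2): OLD=2739466533/16777216 → NEW=255, ERR=-1538723547/16777216
(2,3): OLD=14250819645/134217728 → NEW=0, ERR=14250819645/134217728
(2,4): OLD=728388962103/4294967296 → NEW=255, ERR=-366827698377/4294967296
(2,5): OLD=-2089500774415/68719476736 → NEW=0, ERR=-2089500774415/68719476736
(3,0): OLD=1275675013/16777216 → NEW=0, ERR=1275675013/16777216
(3,1): OLD=6468673185/134217728 → NEW=0, ERR=6468673185/134217728
(3,2): OLD=240611557427/1073741824 → NEW=255, ERR=-33192607693/1073741824
(3,3): OLD=4116949362265/68719476736 → NEW=0, ERR=4116949362265/68719476736
(3,4): OLD=118997429300153/549755813888 → NEW=255, ERR=-21190303241287/549755813888
(3,5): OLD=1110916598450999/8796093022208 → NEW=0, ERR=1110916598450999/8796093022208
(4,0): OLD=83317921963/2147483648 → NEW=0, ERR=83317921963/2147483648
(4,1): OLD=6802926371503/34359738368 → NEW=255, ERR=-1958806912337/34359738368
(4,2): OLD=-4789936432547/1099511627776 → NEW=0, ERR=-4789936432547/1099511627776
(4,3): OLD=4603110599509681/17592186044416 → NEW=255, ERR=117103158183601/17592186044416
(4,4): OLD=76643356300631745/281474976710656 → NEW=255, ERR=4867237239414465/281474976710656
(4,5): OLD=236996678187486119/4503599627370496 → NEW=0, ERR=236996678187486119/4503599627370496
(5,0): OLD=63461175803261/549755813888 → NEW=0, ERR=63461175803261/549755813888
(5,1): OLD=902403484774221/17592186044416 → NEW=0, ERR=902403484774221/17592186044416
(5,2): OLD=20936888393317663/140737488355328 → NEW=255, ERR=-14951171137290977/140737488355328
(5,3): OLD=47614525347391557/4503599627370496 → NEW=0, ERR=47614525347391557/4503599627370496
(5,4): OLD=1543043224921184581/9007199254740992 → NEW=255, ERR=-753792585037768379/9007199254740992
(5,5): OLD=17569411796967423369/144115188075855872 → NEW=0, ERR=17569411796967423369/144115188075855872
(6,0): OLD=69437468901686279/281474976710656 → NEW=255, ERR=-2338650159531001/281474976710656
(6,1): OLD=480491982981387515/4503599627370496 → NEW=0, ERR=480491982981387515/4503599627370496
(6,2): OLD=948768391084270339/18014398509481984 → NEW=0, ERR=948768391084270339/18014398509481984
(6,3): OLD=3751237214103273879/288230376151711744 → NEW=0, ERR=3751237214103273879/288230376151711744
(6,4): OLD=37174077388854515895/4611686018427387904 → NEW=0, ERR=37174077388854515895/4611686018427387904
(6,5): OLD=18475795552792808123553/73786976294838206464 → NEW=255, ERR=-339883402390934524767/73786976294838206464
Output grid:
  Row 0: ...#..  (5 black, running=5)
  Row 1: #.#.##  (2 black, running=7)
  Row 2: .##.#.  (3 black, running=10)
  Row 3: ..#.#.  (4 black, running=14)
  Row 4: .#.##.  (3 black, running=17)
  Row 5: ..#.#.  (4 black, running=21)
  Row 6: #....#  (4 black, running=25)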